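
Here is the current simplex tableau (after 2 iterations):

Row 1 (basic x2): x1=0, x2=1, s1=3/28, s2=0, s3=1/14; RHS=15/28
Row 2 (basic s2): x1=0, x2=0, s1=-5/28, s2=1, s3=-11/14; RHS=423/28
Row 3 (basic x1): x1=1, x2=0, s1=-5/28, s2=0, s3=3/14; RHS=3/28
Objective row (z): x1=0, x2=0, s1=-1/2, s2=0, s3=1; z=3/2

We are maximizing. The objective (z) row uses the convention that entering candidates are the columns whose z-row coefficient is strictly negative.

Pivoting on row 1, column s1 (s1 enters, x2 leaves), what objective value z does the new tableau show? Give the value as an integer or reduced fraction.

4

Minimum ratio for s1: (15/28)/(3/28) = 5.
z changes by −(z-row coeff of s1)·ratio = −(-1/2)·5 = 5/2.
New z = 3/2 + (5/2) = 4.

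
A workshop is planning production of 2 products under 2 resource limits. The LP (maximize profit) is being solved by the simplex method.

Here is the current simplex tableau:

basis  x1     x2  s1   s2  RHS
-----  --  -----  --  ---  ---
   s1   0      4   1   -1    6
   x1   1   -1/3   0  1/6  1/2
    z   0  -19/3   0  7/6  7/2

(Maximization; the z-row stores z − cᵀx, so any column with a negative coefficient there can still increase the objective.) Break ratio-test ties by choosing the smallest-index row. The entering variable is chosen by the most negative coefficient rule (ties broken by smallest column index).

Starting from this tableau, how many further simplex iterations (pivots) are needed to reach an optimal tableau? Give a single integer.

2

pivot: x2 in, s1 out → z = 13
pivot: s2 in, x1 out → z = 18
No improving column remains; optimal.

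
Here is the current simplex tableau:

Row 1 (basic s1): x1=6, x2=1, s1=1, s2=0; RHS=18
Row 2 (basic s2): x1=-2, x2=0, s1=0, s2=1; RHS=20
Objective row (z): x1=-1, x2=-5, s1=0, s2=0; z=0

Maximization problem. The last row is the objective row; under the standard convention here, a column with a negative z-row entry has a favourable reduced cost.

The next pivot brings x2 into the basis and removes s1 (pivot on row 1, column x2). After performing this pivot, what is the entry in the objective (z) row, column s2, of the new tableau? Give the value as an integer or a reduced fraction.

0

Pivot element is row 1, column x2: 1.
Normalize row 1: new (row 1, s2) = 0/1 = 0.
z-row ← z-row − (-5)·(new row 1): 0 − (-5)·0 = 0.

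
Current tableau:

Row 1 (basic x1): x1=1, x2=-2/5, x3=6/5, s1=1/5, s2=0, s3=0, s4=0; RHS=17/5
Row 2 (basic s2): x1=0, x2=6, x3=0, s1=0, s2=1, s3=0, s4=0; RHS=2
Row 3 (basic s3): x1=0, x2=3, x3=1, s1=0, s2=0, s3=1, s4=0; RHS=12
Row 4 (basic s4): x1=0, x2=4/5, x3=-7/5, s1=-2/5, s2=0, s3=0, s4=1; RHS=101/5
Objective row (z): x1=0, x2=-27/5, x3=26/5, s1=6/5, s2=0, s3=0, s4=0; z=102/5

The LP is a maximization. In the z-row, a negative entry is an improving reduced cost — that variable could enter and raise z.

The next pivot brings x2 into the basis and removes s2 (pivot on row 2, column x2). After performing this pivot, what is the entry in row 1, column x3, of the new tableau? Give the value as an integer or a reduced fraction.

Pivot element is row 2, column x2: 6.
Normalize row 2: new (row 2, x3) = 0/6 = 0.
row 1 ← row 1 − (-2/5)·(new row 2): 6/5 − (-2/5)·0 = 6/5.

6/5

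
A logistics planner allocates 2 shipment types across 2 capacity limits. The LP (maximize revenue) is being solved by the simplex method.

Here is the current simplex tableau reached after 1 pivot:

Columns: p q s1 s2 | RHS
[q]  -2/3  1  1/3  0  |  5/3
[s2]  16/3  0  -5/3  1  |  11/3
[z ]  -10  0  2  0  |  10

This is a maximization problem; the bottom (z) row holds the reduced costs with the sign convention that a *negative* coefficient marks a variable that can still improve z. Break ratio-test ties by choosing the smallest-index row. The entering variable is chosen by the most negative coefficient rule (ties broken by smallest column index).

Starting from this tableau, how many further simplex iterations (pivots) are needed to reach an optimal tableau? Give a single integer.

pivot: p in, s2 out → z = 135/8
pivot: s1 in, q out → z = 36
No improving column remains; optimal.

2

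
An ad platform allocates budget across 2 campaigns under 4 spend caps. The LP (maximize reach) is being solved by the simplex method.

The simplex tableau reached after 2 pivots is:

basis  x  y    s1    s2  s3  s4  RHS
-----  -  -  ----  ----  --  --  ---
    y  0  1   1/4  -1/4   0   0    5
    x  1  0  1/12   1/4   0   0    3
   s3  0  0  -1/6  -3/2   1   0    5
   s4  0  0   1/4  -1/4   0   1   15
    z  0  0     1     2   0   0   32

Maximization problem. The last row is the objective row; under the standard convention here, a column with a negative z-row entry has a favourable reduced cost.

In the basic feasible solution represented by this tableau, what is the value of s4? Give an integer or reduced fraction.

15

s4 is basic (row 4); its value is the RHS of that row: 15.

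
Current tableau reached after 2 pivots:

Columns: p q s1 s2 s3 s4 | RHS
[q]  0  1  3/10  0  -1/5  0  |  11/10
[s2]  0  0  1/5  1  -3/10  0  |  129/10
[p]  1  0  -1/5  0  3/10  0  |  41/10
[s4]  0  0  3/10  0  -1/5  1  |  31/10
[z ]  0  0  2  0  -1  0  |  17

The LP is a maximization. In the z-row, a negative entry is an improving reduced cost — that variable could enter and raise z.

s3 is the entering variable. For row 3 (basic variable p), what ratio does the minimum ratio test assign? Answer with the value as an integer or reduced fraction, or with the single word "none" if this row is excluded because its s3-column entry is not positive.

41/3

Ratio = RHS / (s3 entry) = (41/10) / (3/10) = 41/3.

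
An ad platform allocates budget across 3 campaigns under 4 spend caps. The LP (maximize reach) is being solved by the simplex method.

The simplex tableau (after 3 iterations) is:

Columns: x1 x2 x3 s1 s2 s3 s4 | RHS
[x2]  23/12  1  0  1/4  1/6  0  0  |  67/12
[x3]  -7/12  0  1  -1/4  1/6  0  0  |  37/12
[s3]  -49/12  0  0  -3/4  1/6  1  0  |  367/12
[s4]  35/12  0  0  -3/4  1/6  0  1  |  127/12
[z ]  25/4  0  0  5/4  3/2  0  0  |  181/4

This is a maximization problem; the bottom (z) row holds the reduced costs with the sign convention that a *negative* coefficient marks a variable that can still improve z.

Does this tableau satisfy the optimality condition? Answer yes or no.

No objective-row coefficient is strictly negative, so no entering variable exists; the tableau is optimal.

yes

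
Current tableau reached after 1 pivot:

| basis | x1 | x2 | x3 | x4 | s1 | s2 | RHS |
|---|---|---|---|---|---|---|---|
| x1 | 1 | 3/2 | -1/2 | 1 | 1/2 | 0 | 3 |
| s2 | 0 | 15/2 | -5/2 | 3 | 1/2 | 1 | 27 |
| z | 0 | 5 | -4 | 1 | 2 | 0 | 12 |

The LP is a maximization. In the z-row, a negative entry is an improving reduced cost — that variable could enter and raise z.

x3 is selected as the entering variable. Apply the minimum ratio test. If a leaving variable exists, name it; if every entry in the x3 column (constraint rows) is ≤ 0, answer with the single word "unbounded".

x3-column entries: row 1: -1/2, row 2: -5/2. All ≤ 0, so x3 can increase without bound; the LP is unbounded in this direction.

unbounded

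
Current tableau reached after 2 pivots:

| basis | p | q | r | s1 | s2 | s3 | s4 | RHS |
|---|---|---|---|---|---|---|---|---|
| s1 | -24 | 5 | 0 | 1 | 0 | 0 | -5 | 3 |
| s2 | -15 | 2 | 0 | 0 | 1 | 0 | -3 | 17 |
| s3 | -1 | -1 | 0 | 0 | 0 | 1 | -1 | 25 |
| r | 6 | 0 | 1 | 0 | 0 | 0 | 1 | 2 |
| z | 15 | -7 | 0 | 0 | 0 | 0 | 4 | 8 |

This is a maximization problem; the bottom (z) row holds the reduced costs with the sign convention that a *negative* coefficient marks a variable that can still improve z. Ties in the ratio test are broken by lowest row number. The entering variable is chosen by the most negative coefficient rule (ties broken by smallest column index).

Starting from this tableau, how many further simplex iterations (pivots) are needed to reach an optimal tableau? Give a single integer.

2

pivot: q in, s1 out → z = 61/5
pivot: p in, r out → z = 92/5
No improving column remains; optimal.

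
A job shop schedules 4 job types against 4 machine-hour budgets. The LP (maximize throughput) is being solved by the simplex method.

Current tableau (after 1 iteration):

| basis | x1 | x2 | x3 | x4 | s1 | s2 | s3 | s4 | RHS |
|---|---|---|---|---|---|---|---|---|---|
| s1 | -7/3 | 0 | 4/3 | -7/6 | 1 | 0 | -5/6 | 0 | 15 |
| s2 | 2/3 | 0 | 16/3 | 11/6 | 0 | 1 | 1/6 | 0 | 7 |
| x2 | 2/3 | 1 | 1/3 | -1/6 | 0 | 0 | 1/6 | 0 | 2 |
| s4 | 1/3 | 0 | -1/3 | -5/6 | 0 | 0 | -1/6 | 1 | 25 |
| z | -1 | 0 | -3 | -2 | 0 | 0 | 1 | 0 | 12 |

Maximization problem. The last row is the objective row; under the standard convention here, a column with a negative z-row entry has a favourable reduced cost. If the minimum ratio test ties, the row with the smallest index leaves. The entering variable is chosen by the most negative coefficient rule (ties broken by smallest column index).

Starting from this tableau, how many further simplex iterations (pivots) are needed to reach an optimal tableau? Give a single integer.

3

pivot: x3 in, s2 out → z = 255/16
pivot: x4 in, x3 out → z = 216/11
pivot: x1 in, x2 out → z = 165/8
No improving column remains; optimal.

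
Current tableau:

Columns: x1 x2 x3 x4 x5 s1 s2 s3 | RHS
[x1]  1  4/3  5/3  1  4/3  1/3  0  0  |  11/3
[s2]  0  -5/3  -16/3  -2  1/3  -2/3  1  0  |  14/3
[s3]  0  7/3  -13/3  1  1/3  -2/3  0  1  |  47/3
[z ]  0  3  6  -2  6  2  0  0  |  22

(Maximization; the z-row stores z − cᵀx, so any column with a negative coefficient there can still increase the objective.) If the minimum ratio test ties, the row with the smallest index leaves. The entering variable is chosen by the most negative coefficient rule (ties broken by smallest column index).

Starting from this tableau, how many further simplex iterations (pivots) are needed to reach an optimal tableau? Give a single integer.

pivot: x4 in, x1 out → z = 88/3
No improving column remains; optimal.

1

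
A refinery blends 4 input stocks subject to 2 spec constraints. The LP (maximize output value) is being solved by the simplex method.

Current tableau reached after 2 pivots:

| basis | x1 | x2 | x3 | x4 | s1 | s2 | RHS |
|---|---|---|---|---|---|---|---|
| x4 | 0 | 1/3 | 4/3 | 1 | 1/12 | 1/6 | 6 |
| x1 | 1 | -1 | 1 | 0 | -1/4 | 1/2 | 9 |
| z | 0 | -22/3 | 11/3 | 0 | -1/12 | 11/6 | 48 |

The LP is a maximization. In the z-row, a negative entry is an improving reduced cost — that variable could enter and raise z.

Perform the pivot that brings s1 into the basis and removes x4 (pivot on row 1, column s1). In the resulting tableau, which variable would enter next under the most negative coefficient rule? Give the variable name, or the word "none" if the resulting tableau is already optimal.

Pivot element 1/12. New z-row = old z-row − (-1/12)·(row 1/(1/12)).
Updated z-row coefficients: x1: 0, x2: -7, x3: 5, x4: 1, s1: 0, s2: 2.
The most negative is -7 in column x2, so x2 would enter next.

x2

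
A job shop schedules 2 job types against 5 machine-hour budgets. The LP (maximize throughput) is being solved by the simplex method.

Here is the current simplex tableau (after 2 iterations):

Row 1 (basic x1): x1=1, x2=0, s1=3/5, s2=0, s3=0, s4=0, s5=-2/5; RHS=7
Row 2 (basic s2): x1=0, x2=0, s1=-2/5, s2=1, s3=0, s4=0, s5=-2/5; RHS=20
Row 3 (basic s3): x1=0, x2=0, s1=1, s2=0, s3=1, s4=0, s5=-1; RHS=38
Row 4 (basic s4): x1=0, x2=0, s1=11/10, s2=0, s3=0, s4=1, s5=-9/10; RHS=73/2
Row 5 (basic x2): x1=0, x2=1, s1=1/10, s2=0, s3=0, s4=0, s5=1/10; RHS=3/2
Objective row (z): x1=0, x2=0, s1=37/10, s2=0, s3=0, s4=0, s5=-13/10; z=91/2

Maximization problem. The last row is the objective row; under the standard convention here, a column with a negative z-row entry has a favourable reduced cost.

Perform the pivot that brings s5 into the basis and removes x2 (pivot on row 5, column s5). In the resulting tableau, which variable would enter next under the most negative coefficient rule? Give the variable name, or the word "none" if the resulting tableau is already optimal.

none

Pivot element 1/10. New z-row = old z-row − (-13/10)·(row 5/(1/10)).
Updated z-row coefficients: x1: 0, x2: 13, s1: 5, s2: 0, s3: 0, s4: 0, s5: 0.
No coefficient is strictly negative; the tableau after this pivot is optimal.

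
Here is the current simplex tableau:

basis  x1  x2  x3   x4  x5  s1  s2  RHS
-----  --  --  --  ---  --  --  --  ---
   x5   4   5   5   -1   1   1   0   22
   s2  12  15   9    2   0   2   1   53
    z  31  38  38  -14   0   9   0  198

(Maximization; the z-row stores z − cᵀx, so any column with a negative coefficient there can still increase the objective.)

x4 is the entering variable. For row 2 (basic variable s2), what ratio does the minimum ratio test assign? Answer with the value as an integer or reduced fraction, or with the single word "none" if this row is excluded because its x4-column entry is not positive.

53/2

Ratio = RHS / (x4 entry) = 53 / 2 = 53/2.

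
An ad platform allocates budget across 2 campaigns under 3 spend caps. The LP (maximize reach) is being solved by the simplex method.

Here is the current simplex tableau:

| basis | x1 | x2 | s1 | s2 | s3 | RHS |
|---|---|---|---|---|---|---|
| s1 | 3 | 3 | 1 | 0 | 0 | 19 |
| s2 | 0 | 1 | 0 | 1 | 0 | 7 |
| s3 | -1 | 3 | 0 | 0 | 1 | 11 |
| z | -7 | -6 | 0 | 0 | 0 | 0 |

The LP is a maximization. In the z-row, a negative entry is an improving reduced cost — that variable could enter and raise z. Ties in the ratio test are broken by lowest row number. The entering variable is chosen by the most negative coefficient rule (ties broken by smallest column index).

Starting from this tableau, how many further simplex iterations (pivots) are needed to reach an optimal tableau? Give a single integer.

1

pivot: x1 in, s1 out → z = 133/3
No improving column remains; optimal.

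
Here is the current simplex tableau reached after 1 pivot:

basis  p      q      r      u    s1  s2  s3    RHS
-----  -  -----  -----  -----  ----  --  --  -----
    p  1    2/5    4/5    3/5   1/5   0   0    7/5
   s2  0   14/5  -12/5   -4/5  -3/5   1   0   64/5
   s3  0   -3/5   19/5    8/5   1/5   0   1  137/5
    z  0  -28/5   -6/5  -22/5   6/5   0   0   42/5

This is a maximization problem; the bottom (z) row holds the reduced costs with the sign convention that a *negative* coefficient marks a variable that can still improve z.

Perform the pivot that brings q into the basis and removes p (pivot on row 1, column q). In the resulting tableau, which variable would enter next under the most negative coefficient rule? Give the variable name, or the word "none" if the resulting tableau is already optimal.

none

Pivot element 2/5. New z-row = old z-row − (-28/5)·(row 1/(2/5)).
Updated z-row coefficients: p: 14, q: 0, r: 10, u: 4, s1: 4, s2: 0, s3: 0.
No coefficient is strictly negative; the tableau after this pivot is optimal.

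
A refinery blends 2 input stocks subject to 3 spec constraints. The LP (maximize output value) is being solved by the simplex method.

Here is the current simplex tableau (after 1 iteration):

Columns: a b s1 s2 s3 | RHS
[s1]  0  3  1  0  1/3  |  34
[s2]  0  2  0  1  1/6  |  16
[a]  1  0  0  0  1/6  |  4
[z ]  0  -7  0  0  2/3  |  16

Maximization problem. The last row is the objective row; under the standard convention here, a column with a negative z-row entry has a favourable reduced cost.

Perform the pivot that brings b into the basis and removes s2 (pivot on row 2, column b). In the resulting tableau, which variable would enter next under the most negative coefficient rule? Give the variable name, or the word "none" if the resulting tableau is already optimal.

Pivot element 2. New z-row = old z-row − (-7)·(row 2/2).
Updated z-row coefficients: a: 0, b: 0, s1: 0, s2: 7/2, s3: 5/4.
No coefficient is strictly negative; the tableau after this pivot is optimal.

none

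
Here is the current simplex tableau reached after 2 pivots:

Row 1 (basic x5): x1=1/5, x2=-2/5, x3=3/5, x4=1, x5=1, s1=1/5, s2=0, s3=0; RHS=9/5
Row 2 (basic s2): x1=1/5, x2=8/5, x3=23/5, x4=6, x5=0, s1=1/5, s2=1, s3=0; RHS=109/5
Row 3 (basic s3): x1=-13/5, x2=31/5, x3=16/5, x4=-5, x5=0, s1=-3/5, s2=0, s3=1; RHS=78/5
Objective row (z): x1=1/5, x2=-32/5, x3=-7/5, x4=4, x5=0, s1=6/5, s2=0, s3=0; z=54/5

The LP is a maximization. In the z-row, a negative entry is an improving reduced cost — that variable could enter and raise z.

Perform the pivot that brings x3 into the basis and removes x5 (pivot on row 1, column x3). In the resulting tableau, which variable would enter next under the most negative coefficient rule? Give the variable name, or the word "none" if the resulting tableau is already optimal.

Pivot element 3/5. New z-row = old z-row − (-7/5)·(row 1/(3/5)).
Updated z-row coefficients: x1: 2/3, x2: -22/3, x3: 0, x4: 19/3, x5: 7/3, s1: 5/3, s2: 0, s3: 0.
The most negative is -22/3 in column x2, so x2 would enter next.

x2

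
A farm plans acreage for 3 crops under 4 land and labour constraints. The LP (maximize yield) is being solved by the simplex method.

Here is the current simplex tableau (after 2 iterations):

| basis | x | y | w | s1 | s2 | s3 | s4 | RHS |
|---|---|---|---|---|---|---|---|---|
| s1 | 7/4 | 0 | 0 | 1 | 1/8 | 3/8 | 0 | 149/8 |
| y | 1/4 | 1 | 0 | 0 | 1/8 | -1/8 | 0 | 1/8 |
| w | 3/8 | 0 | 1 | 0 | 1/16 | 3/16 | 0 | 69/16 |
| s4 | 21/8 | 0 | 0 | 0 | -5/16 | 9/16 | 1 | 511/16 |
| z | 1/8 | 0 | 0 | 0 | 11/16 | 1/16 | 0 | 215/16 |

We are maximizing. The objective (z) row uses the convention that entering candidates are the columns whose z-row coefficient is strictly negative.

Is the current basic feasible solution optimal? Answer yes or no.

yes

No objective-row coefficient is strictly negative, so no entering variable exists; the tableau is optimal.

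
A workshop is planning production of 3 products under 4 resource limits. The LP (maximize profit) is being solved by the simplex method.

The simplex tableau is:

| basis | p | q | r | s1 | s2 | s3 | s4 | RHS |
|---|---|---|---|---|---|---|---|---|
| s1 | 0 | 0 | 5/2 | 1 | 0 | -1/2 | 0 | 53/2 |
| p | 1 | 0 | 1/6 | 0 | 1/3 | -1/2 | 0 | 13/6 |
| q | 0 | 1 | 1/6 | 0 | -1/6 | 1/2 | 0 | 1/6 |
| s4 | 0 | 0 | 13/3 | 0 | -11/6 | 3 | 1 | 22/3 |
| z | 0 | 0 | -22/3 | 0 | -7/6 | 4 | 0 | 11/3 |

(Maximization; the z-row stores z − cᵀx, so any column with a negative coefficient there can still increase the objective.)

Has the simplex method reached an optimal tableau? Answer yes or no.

Column r has objective-row coefficient -22/3, which is negative; an improving pivot exists, so not yet optimal.

no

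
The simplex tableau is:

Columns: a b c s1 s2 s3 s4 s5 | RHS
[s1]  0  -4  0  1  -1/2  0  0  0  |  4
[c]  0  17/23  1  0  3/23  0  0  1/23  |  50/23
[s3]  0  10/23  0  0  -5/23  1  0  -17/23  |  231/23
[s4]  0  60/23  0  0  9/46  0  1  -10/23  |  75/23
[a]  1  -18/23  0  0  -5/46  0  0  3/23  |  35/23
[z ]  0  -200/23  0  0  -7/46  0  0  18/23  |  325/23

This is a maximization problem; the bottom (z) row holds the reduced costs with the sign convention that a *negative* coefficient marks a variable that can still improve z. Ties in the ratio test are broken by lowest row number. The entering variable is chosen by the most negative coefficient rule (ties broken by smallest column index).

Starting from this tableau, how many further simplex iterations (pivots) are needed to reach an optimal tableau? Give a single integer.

2

pivot: b in, s4 out → z = 25
pivot: s5 in, c out → z = 30
No improving column remains; optimal.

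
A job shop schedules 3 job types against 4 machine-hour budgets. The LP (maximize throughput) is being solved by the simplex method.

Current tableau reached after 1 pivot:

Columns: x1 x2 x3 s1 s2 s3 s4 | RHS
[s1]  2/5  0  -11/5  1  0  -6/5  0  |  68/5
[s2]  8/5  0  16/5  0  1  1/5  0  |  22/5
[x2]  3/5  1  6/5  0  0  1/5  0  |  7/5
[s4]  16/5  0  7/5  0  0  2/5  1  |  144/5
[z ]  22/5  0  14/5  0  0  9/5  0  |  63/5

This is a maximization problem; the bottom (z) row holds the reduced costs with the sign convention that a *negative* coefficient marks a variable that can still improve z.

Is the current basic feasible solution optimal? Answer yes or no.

yes

No objective-row coefficient is strictly negative, so no entering variable exists; the tableau is optimal.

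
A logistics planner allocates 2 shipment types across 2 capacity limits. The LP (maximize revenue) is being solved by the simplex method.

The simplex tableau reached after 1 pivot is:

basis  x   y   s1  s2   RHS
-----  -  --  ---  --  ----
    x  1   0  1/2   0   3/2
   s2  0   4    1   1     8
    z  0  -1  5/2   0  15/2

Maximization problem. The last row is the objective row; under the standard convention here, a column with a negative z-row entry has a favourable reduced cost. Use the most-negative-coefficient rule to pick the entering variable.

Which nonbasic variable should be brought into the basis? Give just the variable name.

Objective-row coefficients: x: 0, y: -1, s1: 5/2, s2: 0.
The most negative is -1 in column y, so y enters.

y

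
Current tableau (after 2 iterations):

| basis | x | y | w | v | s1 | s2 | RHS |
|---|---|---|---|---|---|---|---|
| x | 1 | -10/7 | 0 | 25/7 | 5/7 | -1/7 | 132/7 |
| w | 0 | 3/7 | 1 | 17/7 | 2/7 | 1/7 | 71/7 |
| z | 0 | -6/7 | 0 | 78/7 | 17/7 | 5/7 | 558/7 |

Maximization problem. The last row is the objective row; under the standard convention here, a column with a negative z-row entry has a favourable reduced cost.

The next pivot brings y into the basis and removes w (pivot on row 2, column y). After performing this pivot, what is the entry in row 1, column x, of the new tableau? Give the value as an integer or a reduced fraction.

Pivot element is row 2, column y: 3/7.
Normalize row 2: new (row 2, x) = 0/(3/7) = 0.
row 1 ← row 1 − (-10/7)·(new row 2): 1 − (-10/7)·0 = 1.

1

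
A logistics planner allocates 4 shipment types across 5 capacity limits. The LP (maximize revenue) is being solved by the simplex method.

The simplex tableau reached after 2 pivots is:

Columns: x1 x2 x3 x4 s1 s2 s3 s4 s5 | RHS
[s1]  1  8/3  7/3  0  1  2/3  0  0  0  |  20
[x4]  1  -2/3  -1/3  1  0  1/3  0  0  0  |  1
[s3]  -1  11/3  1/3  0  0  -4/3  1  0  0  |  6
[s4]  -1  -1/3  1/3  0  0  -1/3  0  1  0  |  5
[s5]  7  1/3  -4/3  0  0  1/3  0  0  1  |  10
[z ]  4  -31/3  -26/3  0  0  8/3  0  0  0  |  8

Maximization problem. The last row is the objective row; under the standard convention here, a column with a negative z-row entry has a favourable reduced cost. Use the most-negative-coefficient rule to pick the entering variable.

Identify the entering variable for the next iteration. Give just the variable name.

x2

Objective-row coefficients: x1: 4, x2: -31/3, x3: -26/3, x4: 0, s1: 0, s2: 8/3, s3: 0, s4: 0, s5: 0.
The most negative is -31/3 in column x2, so x2 enters.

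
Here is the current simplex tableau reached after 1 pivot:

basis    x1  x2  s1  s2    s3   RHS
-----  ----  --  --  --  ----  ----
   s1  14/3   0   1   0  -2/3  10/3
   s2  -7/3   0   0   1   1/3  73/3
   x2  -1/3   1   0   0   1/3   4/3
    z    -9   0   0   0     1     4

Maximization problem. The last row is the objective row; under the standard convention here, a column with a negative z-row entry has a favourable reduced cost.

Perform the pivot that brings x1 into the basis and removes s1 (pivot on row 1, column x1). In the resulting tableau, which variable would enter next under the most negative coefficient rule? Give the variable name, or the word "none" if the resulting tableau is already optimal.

s3

Pivot element 14/3. New z-row = old z-row − (-9)·(row 1/(14/3)).
Updated z-row coefficients: x1: 0, x2: 0, s1: 27/14, s2: 0, s3: -2/7.
The most negative is -2/7 in column s3, so s3 would enter next.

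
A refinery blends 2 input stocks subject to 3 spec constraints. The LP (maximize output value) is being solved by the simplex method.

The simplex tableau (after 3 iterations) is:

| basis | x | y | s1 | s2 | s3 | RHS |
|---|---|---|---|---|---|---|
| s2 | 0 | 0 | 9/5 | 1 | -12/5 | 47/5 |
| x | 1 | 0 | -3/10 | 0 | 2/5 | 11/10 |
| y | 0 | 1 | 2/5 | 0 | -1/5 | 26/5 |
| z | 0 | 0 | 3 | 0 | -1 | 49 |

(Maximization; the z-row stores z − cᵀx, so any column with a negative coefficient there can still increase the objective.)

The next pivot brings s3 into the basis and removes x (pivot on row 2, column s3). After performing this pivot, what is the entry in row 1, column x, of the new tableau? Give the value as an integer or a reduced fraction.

Pivot element is row 2, column s3: 2/5.
Normalize row 2: new (row 2, x) = 1/(2/5) = 5/2.
row 1 ← row 1 − (-12/5)·(new row 2): 0 − (-12/5)·(5/2) = 6.

6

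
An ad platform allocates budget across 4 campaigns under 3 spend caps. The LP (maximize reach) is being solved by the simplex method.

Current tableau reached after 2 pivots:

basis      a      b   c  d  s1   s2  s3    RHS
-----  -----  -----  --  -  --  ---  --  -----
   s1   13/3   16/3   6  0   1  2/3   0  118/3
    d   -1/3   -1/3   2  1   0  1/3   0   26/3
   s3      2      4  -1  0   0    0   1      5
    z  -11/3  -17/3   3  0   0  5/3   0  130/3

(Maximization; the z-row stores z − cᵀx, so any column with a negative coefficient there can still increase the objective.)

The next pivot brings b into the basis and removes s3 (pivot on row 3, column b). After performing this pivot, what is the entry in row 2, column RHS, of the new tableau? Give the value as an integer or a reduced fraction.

Pivot element is row 3, column b: 4.
Normalize row 3: new (row 3, RHS) = 5/4 = 5/4.
row 2 ← row 2 − (-1/3)·(new row 3): 26/3 − (-1/3)·(5/4) = 109/12.

109/12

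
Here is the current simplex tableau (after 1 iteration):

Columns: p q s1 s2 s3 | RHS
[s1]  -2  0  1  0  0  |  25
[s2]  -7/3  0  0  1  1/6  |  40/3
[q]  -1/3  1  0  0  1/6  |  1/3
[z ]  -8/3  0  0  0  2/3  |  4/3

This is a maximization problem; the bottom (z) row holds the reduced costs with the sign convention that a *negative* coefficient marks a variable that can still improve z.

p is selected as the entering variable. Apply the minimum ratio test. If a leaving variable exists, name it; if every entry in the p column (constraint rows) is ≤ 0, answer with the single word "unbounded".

unbounded

p-column entries: row 1: -2, row 2: -7/3, row 3: -1/3. All ≤ 0, so p can increase without bound; the LP is unbounded in this direction.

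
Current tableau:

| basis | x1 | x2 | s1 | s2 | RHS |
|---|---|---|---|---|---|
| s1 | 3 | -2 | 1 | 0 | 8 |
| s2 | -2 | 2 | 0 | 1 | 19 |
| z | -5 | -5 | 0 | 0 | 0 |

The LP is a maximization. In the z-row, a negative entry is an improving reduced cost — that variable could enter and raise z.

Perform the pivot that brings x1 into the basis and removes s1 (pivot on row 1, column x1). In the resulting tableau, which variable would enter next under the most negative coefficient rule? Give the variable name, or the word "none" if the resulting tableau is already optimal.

x2

Pivot element 3. New z-row = old z-row − (-5)·(row 1/3).
Updated z-row coefficients: x1: 0, x2: -25/3, s1: 5/3, s2: 0.
The most negative is -25/3 in column x2, so x2 would enter next.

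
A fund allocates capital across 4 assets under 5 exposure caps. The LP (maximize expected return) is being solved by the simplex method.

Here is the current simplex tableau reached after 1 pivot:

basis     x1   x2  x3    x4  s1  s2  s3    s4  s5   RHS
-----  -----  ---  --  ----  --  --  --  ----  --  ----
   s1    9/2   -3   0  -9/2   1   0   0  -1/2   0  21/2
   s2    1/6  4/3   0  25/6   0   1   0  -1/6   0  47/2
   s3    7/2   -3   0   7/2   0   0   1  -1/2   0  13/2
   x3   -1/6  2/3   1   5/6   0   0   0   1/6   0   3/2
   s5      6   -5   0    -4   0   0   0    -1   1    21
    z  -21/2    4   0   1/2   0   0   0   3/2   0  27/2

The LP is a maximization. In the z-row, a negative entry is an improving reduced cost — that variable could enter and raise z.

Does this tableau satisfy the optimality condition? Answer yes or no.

Column x1 has objective-row coefficient -21/2, which is negative; an improving pivot exists, so not yet optimal.

no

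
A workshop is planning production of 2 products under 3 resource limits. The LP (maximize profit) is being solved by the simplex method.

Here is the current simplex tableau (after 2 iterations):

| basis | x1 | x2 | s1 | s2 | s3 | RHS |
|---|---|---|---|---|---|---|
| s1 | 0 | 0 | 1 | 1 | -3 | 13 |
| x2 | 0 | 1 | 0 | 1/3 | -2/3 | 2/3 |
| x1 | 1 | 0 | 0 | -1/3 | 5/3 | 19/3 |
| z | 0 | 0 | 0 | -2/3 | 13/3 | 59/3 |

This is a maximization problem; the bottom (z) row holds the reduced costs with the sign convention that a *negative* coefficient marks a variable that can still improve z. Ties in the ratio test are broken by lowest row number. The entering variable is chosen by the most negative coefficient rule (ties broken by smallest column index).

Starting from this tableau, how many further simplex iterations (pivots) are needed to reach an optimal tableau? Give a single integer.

pivot: s2 in, x2 out → z = 21
No improving column remains; optimal.

1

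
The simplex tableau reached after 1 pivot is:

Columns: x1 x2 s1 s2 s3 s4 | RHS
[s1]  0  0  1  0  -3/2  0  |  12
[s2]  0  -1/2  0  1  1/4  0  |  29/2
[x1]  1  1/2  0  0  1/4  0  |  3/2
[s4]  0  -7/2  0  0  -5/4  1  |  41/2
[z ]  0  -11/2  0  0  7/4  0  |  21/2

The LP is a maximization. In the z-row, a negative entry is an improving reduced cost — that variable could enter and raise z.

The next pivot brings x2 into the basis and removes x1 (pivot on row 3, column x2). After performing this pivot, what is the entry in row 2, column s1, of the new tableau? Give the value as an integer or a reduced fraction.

Pivot element is row 3, column x2: 1/2.
Normalize row 3: new (row 3, s1) = 0/(1/2) = 0.
row 2 ← row 2 − (-1/2)·(new row 3): 0 − (-1/2)·0 = 0.

0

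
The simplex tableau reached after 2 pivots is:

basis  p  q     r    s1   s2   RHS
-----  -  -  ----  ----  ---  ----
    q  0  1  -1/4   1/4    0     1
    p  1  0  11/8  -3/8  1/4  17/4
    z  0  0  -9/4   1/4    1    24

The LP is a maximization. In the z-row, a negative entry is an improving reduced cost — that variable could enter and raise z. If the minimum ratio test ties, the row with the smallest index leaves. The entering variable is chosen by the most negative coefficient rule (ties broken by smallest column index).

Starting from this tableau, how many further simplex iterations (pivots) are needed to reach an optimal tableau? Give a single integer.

2

pivot: r in, p out → z = 681/22
pivot: s1 in, q out → z = 69/2
No improving column remains; optimal.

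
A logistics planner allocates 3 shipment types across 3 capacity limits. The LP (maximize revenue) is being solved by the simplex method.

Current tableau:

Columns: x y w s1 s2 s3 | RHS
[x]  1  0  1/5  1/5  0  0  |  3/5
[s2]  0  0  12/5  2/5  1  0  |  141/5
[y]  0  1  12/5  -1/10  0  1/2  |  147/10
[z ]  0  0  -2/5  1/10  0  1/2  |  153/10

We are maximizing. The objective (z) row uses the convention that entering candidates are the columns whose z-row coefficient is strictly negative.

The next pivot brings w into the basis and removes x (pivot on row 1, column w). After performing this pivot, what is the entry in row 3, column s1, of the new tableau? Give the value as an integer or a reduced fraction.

Pivot element is row 1, column w: 1/5.
Normalize row 1: new (row 1, s1) = (1/5)/(1/5) = 1.
row 3 ← row 3 − (12/5)·(new row 1): -1/10 − (12/5)·1 = -5/2.

-5/2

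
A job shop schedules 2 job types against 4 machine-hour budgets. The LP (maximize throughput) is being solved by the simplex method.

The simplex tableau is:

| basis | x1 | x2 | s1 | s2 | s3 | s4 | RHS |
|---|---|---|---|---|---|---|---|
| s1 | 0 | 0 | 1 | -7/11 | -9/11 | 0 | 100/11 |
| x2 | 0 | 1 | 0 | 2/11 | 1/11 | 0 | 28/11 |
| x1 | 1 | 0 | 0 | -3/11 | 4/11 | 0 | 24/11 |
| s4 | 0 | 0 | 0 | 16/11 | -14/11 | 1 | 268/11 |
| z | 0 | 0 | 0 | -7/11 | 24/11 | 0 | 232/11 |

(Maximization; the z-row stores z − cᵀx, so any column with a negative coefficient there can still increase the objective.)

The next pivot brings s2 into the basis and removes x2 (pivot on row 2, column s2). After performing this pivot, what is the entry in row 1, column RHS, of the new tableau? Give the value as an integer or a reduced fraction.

Pivot element is row 2, column s2: 2/11.
Normalize row 2: new (row 2, RHS) = (28/11)/(2/11) = 14.
row 1 ← row 1 − (-7/11)·(new row 2): 100/11 − (-7/11)·14 = 18.

18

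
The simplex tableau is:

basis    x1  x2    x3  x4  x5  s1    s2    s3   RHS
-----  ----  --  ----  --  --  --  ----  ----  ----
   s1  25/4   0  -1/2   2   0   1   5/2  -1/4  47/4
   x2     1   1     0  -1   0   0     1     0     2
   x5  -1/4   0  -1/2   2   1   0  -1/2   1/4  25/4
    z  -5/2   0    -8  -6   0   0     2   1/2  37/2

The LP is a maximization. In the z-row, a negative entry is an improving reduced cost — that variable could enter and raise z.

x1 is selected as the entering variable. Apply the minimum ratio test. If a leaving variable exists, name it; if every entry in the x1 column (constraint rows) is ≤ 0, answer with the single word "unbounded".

s1

Ratios: row 1 (s1): (47/4)/(25/4) = 47/25; row 2 (x2): 2/1 = 2; row 3 (x5): entry -1/4 ≤ 0, skip.
Minimum ratio is in the s1 row, so s1 leaves.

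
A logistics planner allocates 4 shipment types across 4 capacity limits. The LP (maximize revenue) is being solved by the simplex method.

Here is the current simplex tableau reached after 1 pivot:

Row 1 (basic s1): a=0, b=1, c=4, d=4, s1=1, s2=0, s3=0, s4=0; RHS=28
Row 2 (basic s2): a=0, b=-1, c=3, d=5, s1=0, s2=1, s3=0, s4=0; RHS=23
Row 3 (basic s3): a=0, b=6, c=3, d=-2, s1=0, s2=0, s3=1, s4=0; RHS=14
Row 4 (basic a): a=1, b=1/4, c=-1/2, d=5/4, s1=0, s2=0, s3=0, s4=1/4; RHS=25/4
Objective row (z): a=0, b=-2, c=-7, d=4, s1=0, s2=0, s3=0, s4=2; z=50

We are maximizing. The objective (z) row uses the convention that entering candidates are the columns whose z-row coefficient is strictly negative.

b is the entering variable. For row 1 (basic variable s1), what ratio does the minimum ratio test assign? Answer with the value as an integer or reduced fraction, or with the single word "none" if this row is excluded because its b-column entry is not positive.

Ratio = RHS / (b entry) = 28 / 1 = 28.

28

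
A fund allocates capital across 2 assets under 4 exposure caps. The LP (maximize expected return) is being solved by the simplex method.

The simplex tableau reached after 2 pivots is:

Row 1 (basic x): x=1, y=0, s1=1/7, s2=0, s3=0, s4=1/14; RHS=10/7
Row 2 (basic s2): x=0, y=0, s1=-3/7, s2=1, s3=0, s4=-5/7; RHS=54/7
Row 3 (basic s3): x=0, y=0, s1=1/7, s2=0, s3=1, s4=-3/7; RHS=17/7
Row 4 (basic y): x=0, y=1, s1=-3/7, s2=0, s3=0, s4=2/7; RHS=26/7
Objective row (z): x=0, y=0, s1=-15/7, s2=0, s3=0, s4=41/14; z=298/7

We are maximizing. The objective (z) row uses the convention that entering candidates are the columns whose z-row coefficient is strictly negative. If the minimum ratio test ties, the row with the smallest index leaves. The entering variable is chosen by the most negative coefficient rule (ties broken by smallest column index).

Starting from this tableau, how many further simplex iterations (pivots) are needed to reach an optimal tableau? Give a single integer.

1

pivot: s1 in, x out → z = 64
No improving column remains; optimal.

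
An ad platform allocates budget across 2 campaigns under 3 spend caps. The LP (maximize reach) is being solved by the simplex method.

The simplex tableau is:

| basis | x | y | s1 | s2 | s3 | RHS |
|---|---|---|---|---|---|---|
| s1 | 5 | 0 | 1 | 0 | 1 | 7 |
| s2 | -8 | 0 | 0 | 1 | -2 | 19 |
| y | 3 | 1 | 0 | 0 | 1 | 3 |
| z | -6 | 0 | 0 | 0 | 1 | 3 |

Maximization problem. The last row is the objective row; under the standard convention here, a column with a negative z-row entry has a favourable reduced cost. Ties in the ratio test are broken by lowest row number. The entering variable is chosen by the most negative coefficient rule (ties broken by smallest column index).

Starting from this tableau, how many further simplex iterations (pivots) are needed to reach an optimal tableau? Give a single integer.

pivot: x in, y out → z = 9
No improving column remains; optimal.

1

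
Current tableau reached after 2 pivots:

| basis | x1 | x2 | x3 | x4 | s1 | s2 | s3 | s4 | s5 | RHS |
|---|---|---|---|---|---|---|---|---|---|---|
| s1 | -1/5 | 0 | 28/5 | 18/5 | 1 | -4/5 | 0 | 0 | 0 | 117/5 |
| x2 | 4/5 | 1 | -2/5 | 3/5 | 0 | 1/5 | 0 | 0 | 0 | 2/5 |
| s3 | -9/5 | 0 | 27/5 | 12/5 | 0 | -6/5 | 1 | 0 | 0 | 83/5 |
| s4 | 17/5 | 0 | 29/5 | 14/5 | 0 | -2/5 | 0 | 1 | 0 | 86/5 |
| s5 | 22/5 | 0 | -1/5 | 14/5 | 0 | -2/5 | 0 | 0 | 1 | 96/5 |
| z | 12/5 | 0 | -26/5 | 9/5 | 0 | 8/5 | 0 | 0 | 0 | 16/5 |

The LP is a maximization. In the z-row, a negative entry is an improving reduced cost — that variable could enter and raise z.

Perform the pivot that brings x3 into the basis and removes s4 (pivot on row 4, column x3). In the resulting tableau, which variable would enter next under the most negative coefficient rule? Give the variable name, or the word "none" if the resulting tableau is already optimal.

none

Pivot element 29/5. New z-row = old z-row − (-26/5)·(row 4/(29/5)).
Updated z-row coefficients: x1: 158/29, x2: 0, x3: 0, x4: 125/29, s1: 0, s2: 36/29, s3: 0, s4: 26/29, s5: 0.
No coefficient is strictly negative; the tableau after this pivot is optimal.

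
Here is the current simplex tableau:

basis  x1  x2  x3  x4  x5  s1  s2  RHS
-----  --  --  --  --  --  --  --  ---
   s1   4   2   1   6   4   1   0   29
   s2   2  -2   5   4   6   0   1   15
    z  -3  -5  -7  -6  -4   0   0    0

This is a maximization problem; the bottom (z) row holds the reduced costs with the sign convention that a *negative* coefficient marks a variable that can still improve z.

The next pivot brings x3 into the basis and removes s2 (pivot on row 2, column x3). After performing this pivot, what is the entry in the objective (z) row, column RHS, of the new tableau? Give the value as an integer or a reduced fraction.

Pivot element is row 2, column x3: 5.
Normalize row 2: new (row 2, RHS) = 15/5 = 3.
z-row ← z-row − (-7)·(new row 2): 0 − (-7)·3 = 21.

21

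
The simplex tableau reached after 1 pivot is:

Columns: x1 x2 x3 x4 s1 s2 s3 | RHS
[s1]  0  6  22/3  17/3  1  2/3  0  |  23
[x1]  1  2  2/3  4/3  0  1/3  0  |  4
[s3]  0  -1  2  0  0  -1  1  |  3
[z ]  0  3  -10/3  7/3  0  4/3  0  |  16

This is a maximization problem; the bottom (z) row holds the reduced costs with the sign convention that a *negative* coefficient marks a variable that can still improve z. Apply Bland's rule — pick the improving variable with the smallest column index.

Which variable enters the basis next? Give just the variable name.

x3

Objective-row coefficients: x1: 0, x2: 3, x3: -10/3, x4: 7/3, s1: 0, s2: 4/3, s3: 0.
Improving columns: x3. Bland's rule picks the smallest column index → x3.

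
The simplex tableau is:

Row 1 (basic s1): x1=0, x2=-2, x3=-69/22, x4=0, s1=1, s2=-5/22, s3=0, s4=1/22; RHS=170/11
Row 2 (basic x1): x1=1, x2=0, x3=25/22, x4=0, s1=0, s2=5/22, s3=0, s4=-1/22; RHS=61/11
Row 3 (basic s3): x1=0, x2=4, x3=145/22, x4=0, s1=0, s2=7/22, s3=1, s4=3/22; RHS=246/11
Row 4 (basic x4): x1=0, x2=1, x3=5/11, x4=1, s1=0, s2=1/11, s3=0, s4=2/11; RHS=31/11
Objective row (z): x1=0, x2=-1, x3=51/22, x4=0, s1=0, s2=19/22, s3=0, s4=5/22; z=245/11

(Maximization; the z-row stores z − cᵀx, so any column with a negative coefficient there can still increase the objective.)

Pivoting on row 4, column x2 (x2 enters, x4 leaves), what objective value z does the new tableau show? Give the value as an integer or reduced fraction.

Minimum ratio for x2: (31/11)/1 = 31/11.
z changes by −(z-row coeff of x2)·ratio = −(-1)·(31/11) = 31/11.
New z = 245/11 + (31/11) = 276/11.

276/11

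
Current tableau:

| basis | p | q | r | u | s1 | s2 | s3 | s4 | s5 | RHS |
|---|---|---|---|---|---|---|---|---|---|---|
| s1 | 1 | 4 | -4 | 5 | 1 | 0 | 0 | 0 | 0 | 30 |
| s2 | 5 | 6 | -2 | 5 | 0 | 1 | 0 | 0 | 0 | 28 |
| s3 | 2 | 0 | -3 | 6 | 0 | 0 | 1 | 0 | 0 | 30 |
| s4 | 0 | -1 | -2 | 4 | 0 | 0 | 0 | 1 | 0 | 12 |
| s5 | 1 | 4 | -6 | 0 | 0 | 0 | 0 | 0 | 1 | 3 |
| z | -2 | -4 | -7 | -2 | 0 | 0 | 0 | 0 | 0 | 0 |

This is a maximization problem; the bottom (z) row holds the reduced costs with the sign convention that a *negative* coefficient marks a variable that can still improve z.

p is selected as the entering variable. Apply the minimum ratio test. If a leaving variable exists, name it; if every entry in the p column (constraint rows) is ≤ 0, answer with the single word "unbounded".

Ratios: row 1 (s1): 30/1 = 30; row 2 (s2): 28/5 = 28/5; row 3 (s3): 30/2 = 15; row 4 (s4): entry 0 ≤ 0, skip; row 5 (s5): 3/1 = 3.
Minimum ratio is in the s5 row, so s5 leaves.

s5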